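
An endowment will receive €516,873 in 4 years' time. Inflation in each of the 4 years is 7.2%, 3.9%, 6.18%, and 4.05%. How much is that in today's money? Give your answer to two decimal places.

€420,038.12

Price-level factor over 4 years: 1.072 × 1.039 × 1.0618 × 1.0405 ≈ 1.2305383084.
Purchasing power today: €516,873 divided by that factor.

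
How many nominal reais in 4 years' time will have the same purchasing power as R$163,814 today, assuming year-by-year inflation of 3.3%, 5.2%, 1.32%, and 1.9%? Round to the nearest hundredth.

R$183,796.16

Cumulative price-level factor: 1.033 × 1.052 × 1.0132 × 1.019 ≈ 1.1219808036.
The nominal amount required is R$163,814 scaled up by that factor.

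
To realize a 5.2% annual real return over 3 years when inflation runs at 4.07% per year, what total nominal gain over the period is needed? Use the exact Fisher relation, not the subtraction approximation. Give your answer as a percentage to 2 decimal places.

Required annual nominal rate: (1+5.2%)(1+4.07%) − 1 = 9.48164%.
Cumulative over 3 years: (1 + 0.0948164)^3 − 1 ≈ 0.31227.

31.23%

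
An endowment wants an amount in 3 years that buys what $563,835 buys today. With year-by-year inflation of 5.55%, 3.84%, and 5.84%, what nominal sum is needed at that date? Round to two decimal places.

$654,070.83

Cumulative price-level factor: 1.0555 × 1.0384 × 1.0584 ≈ 1.1600394221.
The nominal amount required is $563,835 scaled up by that factor.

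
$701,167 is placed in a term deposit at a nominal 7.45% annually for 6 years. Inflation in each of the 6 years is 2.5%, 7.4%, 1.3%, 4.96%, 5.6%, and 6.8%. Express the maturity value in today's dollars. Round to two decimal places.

Nominal value at maturity: $701,167 × (1 + 7.45%)^6 ≈ $1,079,095.76.
Price-level factor over 6 years: 1.025 × 1.074 × 1.013 × 1.0496 × 1.056 × 1.068 ≈ 1.3200688561.
The maturity value deflated by that factor is the answer in today's purchasing power.

$817,454.15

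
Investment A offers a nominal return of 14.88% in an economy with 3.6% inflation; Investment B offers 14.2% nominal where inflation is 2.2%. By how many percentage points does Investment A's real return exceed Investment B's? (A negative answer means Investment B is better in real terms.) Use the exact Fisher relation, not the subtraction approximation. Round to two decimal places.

-0.85

Investment A real return: 1.1488/1.036 − 1 = 10.888%.
Investment B real return: 1.142/1.022 − 1 = 11.742%.
Difference: 10.888 − 11.742 = -0.854 pp.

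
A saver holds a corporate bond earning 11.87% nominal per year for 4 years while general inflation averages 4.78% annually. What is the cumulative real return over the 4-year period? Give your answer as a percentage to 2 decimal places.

The annual real rate is (1+11.87%)/(1+4.78%) − 1 = 6.7666%.
Compounded over 4 years: (1 + 0.067666)^4 − 1 ≈ 0.29939.

29.94%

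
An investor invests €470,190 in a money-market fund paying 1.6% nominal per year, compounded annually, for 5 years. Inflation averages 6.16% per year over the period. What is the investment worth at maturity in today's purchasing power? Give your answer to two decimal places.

Nominal value at maturity: €470,190 × (1 + 1.6%)^5 ≈ €509,028.30.
Price-level factor over 5 years: (1 + 6.16%)^5 ≈ 1.3483559293.
The maturity value deflated by that factor is the answer in today's purchasing power.

€377,517.75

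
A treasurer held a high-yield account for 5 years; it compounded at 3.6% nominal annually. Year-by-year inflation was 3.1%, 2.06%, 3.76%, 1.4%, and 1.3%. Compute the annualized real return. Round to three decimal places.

1.251%

Cumulative inflation factor: 1.031 × 1.0206 × 1.0376 × 1.014 × 1.013 ≈ 1.12148.
Nominal growth factor: 1.19344. Real growth factor = 1.19344 / 1.12148 ≈ 1.06416.
Annualized: 1.06416^(1/5) − 1 ≈ 0.01251.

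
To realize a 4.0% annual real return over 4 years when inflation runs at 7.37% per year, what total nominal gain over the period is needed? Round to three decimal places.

Required annual nominal rate: (1+4.0%)(1+7.37%) − 1 = 11.6648%.
Cumulative over 4 years: (1 + 0.116648)^4 − 1 ≈ 0.55477.

55.477%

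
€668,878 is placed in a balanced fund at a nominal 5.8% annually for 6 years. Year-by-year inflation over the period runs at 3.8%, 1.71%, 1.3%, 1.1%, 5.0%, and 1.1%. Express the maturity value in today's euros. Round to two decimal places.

€817,332.66

Nominal value at maturity: €668,878 × (1 + 5.8%)^6 ≈ €938,125.45.
Price-level factor over 6 years: 1.038 × 1.0171 × 1.013 × 1.011 × 1.050 × 1.011 ≈ 1.1477890136.
Dividing the nominal maturity value by the price-level factor gives the value in today's money.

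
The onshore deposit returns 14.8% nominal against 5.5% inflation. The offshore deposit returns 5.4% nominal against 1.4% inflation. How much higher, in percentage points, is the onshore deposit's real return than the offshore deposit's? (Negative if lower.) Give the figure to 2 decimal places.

The onshore deposit real return: 1.148/1.055 − 1 = 8.815%.
The offshore deposit real return: 1.054/1.014 − 1 = 3.945%.
Difference: 8.815 − 3.945 = 4.870 pp.

4.87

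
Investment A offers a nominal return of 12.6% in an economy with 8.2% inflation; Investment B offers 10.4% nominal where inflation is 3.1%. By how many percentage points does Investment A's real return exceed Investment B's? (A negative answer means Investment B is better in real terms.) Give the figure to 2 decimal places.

Investment A real return: 1.126/1.082 − 1 = 4.067%.
Investment B real return: 1.104/1.031 − 1 = 7.081%.
Difference: 4.067 − 7.081 = -3.014 pp.

-3.01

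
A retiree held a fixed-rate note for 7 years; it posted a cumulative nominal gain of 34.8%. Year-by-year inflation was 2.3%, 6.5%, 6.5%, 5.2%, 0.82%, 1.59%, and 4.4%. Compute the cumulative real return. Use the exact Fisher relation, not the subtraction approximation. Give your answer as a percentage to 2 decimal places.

Cumulative inflation factor: 1.023 × 1.065 × 1.065 × 1.052 × 1.0082 × 1.0159 × 1.044 ≈ 1.30524.
Nominal growth factor: 1.34800. Real growth factor = 1.34800 / 1.30524 ≈ 1.03276.
Total real return ≈ 3.2764%.

3.28%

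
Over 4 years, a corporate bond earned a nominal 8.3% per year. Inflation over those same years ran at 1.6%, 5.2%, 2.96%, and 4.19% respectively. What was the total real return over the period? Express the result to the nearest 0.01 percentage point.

19.98%

Cumulative inflation factor: 1.016 × 1.052 × 1.0296 × 1.0419 ≈ 1.14658.
Nominal growth factor: 1.37567. Real growth factor = 1.37567 / 1.14658 ≈ 1.19980.
Total real return ≈ 19.9803%.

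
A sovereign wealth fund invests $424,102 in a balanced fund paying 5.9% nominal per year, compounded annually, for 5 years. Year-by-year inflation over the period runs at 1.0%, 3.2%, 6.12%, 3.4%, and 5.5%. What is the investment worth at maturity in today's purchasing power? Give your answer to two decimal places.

$468,143.30

Nominal value at maturity: $424,102 × (1 + 5.9%)^5 ≈ $564,872.10.
Price-level factor over 5 years: 1.010 × 1.032 × 1.0612 × 1.034 × 1.055 ≈ 1.2066221982.
The maturity value deflated by that factor is the answer in today's purchasing power.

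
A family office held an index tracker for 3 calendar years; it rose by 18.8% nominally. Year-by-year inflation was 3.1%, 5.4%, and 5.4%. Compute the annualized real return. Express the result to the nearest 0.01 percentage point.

Cumulative inflation factor: 1.031 × 1.054 × 1.054 ≈ 1.14535.
Nominal growth factor: 1.18800. Real growth factor = 1.18800 / 1.14535 ≈ 1.03723.
Annualized: 1.03723^(1/3) − 1 ≈ 0.01226.

1.23%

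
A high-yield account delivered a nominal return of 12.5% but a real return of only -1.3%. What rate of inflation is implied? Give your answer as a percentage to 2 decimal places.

From (1+r_nom) = (1+r_real)(1+π), we get 1+π = (1 + 12.5%)/(1 − 1.3%) = 1.125/0.987 ≈ 1.13982.
So π ≈ 13.9818%.

13.98%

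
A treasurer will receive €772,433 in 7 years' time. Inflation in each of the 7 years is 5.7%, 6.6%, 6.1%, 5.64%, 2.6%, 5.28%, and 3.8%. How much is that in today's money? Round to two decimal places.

€545,499.38

Price-level factor over 7 years: 1.057 × 1.066 × 1.061 × 1.0564 × 1.026 × 1.0528 × 1.038 ≈ 1.4160107779.
Purchasing power today: €772,433 divided by that factor.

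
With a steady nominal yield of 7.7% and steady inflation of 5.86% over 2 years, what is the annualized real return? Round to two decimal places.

1.74%

With constant rates the annual real return is the same each year: (1+7.7%)/(1+5.86%) − 1 = 0.01738.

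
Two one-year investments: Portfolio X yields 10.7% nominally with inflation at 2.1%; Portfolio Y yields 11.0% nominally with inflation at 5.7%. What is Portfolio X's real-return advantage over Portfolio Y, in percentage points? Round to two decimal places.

Portfolio X real return: 1.107/1.021 − 1 = 8.423%.
Portfolio Y real return: 1.110/1.057 − 1 = 5.014%.
Difference: 8.423 − 5.014 = 3.409 pp.

3.41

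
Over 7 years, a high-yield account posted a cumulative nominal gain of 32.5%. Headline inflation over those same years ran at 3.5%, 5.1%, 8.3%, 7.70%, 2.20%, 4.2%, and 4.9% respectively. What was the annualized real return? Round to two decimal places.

Cumulative inflation factor: 1.035 × 1.051 × 1.083 × 1.0770 × 1.0220 × 1.042 × 1.049 ≈ 1.41736.
Nominal growth factor: 1.32500. Real growth factor = 1.32500 / 1.41736 ≈ 0.93483.
Annualized: 0.93483^(1/7) − 1 ≈ -0.00958.

-0.96%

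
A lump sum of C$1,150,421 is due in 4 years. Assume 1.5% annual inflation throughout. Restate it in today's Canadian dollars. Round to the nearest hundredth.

Price-level factor over 4 years: (1 + 1.5%)^4 ≈ 1.0613635506.
Purchasing power today: C$1,150,421 divided by that factor.

C$1,083,908.52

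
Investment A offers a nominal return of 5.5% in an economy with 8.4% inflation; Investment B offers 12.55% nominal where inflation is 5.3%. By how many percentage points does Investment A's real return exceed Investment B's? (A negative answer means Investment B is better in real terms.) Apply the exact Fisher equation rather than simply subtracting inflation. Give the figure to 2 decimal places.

Investment A real return: 1.055/1.084 − 1 = -2.675%.
Investment B real return: 1.1255/1.053 − 1 = 6.885%.
Difference: -2.675 − 6.885 = -9.560 pp.

-9.56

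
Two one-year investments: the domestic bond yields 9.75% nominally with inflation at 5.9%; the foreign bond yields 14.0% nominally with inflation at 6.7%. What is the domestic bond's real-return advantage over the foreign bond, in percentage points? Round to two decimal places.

The domestic bond real return: 1.0975/1.059 − 1 = 3.636%.
The foreign bond real return: 1.140/1.067 − 1 = 6.842%.
Difference: 3.636 − 6.842 = -3.206 pp.

-3.21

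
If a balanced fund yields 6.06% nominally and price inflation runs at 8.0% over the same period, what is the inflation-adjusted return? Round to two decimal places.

Real return via the Fisher equation: (1 + 6.06%)/(1 + 8.0%) − 1 = 1.0606/1.080 − 1 ≈ -0.01796.

-1.80%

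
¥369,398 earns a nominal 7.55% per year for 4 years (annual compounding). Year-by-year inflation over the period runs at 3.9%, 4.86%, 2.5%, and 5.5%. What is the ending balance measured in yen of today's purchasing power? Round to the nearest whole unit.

Nominal value at maturity: ¥369,398 × (1 + 7.55%)^4 ≈ ¥494,238.
Price-level factor over 4 years: 1.039 × 1.0486 × 1.025 × 1.055 ≈ 1.1781530882.
Dividing the nominal maturity value by the price-level factor gives the value in today's money.

¥419,502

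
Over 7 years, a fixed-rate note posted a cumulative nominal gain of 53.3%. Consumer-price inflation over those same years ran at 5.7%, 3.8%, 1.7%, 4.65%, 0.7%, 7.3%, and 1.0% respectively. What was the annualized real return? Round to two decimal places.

Cumulative inflation factor: 1.057 × 1.038 × 1.017 × 1.0465 × 1.007 × 1.073 × 1.010 ≈ 1.27433.
Nominal growth factor: 1.53300. Real growth factor = 1.53300 / 1.27433 ≈ 1.20298.
Annualized: 1.20298^(1/7) − 1 ≈ 0.02675.

2.68%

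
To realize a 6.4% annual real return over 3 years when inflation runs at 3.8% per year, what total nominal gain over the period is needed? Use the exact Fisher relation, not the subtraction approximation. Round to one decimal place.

34.7%

Required annual nominal rate: (1+6.4%)(1+3.8%) − 1 = 10.4432%.
Cumulative over 3 years: (1 + 0.104432)^3 − 1 ≈ 0.34715.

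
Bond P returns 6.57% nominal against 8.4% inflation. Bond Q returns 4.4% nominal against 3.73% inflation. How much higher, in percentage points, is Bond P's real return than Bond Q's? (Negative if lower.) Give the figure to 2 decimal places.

Bond P real return: 1.0657/1.084 − 1 = -1.688%.
Bond Q real return: 1.044/1.0373 − 1 = 0.646%.
Difference: -1.688 − 0.646 = -2.334 pp.

-2.33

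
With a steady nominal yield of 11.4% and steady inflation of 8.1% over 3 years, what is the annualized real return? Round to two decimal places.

3.05%

With constant rates the annual real return is the same each year: (1+11.4%)/(1+8.1%) − 1 = 0.03053.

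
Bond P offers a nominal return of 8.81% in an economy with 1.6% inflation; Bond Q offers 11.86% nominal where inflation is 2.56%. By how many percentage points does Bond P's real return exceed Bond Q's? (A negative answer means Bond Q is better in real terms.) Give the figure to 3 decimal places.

-1.971

Bond P real return: 1.0881/1.016 − 1 = 7.0965%.
Bond Q real return: 1.1186/1.0256 − 1 = 9.0679%.
Difference: 7.0965 − 9.0679 = -1.9714 pp.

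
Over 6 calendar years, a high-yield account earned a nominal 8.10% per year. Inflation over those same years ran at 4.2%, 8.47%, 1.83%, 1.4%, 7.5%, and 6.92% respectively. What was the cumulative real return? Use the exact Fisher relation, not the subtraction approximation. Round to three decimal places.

18.959%

Cumulative inflation factor: 1.042 × 1.0847 × 1.0183 × 1.014 × 1.075 × 1.0692 ≈ 1.34140.
Nominal growth factor: 1.59571. Real growth factor = 1.59571 / 1.34140 ≈ 1.18959.
Total real return ≈ 18.9586%.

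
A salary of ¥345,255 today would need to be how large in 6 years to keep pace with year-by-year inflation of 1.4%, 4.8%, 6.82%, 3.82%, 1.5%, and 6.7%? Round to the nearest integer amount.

¥440,660

Cumulative price-level factor: 1.014 × 1.048 × 1.0682 × 1.0382 × 1.015 × 1.067 ≈ 1.2763309407.
Multiplying ¥345,255 by the price-level factor gives the future nominal sum.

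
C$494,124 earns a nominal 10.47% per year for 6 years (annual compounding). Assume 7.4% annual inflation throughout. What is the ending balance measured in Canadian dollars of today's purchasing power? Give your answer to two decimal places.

Nominal value at maturity: C$494,124 × (1 + 10.47%)^6 ≈ C$898,053.22.
Price-level factor over 6 years: (1 + 7.4%)^6 ≈ 1.5347077569.
The maturity value deflated by that factor is the answer in today's purchasing power.

C$585,162.36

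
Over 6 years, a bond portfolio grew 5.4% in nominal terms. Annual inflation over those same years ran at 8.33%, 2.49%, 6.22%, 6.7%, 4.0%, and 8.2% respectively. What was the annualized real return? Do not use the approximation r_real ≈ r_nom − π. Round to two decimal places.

-4.80%

Cumulative inflation factor: 1.0833 × 1.0249 × 1.0622 × 1.067 × 1.040 × 1.082 ≈ 1.41599.
Nominal growth factor: 1.05400. Real growth factor = 1.05400 / 1.41599 ≈ 0.74435.
Annualized: 0.74435^(1/6) − 1 ≈ -0.04802.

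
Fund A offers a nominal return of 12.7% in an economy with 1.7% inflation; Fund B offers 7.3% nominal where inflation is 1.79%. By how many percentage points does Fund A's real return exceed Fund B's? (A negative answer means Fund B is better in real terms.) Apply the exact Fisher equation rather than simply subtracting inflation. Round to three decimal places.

5.403

Fund A real return: 1.127/1.017 − 1 = 10.8161%.
Fund B real return: 1.073/1.0179 − 1 = 5.4131%.
Difference: 10.8161 − 5.4131 = 5.4030 pp.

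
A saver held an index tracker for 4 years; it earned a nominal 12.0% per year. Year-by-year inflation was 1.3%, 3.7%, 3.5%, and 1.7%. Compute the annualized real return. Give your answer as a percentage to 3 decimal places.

Cumulative inflation factor: 1.013 × 1.037 × 1.035 × 1.017 ≈ 1.10573.
Nominal growth factor: 1.57352. Real growth factor = 1.57352 / 1.10573 ≈ 1.42306.
Annualized: 1.42306^(1/4) − 1 ≈ 0.09221.

9.221%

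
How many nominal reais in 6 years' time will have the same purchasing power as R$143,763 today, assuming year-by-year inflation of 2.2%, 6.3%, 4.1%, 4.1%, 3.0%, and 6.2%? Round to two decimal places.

R$185,137.54

Cumulative price-level factor: 1.022 × 1.063 × 1.041 × 1.041 × 1.030 × 1.062 ≈ 1.2877968569.
The nominal amount required is R$143,763 scaled up by that factor.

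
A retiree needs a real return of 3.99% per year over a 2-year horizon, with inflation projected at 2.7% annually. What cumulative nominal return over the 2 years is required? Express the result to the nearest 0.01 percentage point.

14.06%

Required annual nominal rate: (1+3.99%)(1+2.7%) − 1 = 6.79773%.
Cumulative over 2 years: (1 + 0.0679773)^2 − 1 ≈ 0.14058.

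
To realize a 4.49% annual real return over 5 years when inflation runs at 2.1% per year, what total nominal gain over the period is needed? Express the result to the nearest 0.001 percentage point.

38.198%

Required annual nominal rate: (1+4.49%)(1+2.1%) − 1 = 6.68429%.
Cumulative over 5 years: (1 + 0.0668429)^5 − 1 ≈ 0.38198.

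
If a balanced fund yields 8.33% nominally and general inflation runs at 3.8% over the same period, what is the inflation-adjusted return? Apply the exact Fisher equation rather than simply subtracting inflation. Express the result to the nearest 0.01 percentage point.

4.36%

Real return via the Fisher equation: (1 + 8.33%)/(1 + 3.8%) − 1 = 1.0833/1.038 − 1 ≈ 0.04364.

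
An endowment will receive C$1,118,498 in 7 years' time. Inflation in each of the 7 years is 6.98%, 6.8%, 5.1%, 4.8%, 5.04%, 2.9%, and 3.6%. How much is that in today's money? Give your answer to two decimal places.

C$793,720.37

Price-level factor over 7 years: 1.0698 × 1.068 × 1.051 × 1.048 × 1.0504 × 1.029 × 1.036 ≈ 1.4091839502.
Purchasing power today: C$1,118,498 divided by that factor.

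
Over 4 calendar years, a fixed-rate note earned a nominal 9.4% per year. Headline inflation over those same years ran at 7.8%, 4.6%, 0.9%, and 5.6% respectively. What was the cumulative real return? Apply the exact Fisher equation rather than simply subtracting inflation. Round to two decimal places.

Cumulative inflation factor: 1.078 × 1.046 × 1.009 × 1.056 ≈ 1.20145.
Nominal growth factor: 1.43242. Real growth factor = 1.43242 / 1.20145 ≈ 1.19224.
Total real return ≈ 19.2240%.

19.22%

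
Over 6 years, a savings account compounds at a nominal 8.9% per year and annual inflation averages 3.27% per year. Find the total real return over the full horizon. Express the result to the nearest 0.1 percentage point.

The annual real rate is (1+8.9%)/(1+3.27%) − 1 = 5.4517%.
Compounded over 6 years: (1 + 0.054517)^6 − 1 ≈ 0.37506.

37.5%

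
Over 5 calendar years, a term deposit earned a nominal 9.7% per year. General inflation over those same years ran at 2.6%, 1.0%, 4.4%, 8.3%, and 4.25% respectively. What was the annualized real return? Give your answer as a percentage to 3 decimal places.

5.398%

Cumulative inflation factor: 1.026 × 1.010 × 1.044 × 1.083 × 1.0425 ≈ 1.22144.
Nominal growth factor: 1.58867. Real growth factor = 1.58867 / 1.22144 ≈ 1.30065.
Annualized: 1.30065^(1/5) − 1 ≈ 0.05398.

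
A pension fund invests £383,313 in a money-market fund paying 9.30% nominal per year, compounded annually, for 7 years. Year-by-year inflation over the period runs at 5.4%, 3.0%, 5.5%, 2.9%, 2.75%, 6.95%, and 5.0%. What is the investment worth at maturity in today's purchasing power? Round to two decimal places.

Nominal value at maturity: £383,313 × (1 + 9.30%)^7 ≈ £714,323.08.
Price-level factor over 7 years: 1.054 × 1.030 × 1.055 × 1.029 × 1.0275 × 1.0695 × 1.050 ≈ 1.3598706123.
The maturity value deflated by that factor is the answer in today's purchasing power.

£525,287.53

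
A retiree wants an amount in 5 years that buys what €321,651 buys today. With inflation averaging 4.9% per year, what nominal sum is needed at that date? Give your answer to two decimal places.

€408,566.12

Cumulative price-level factor: (1+4.9%)^5 ≈ 1.2702155965.
Multiplying €321,651 by the price-level factor gives the future nominal sum.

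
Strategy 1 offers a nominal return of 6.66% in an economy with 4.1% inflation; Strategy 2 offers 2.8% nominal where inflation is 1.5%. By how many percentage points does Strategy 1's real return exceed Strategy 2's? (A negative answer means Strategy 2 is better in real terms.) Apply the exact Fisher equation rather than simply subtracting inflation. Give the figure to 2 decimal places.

Strategy 1 real return: 1.0666/1.041 − 1 = 2.459%.
Strategy 2 real return: 1.028/1.015 − 1 = 1.281%.
Difference: 2.459 − 1.281 = 1.178 pp.

1.18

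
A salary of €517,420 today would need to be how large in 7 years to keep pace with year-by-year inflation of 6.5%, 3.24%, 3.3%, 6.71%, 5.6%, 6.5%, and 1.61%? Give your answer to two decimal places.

Cumulative price-level factor: 1.065 × 1.0324 × 1.033 × 1.0671 × 1.056 × 1.065 × 1.0161 ≈ 1.3850103614.
The nominal amount required is €517,420 scaled up by that factor.

€716,632.06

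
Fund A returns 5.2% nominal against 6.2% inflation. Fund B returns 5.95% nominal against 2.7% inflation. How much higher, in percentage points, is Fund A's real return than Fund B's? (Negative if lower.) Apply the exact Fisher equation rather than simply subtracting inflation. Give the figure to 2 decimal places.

Fund A real return: 1.052/1.062 − 1 = -0.942%.
Fund B real return: 1.0595/1.027 − 1 = 3.165%.
Difference: -0.942 − 3.165 = -4.107 pp.

-4.11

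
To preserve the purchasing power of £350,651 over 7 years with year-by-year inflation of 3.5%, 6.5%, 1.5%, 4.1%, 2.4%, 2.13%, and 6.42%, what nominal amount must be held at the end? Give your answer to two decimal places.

£454,525.61

Cumulative price-level factor: 1.035 × 1.065 × 1.015 × 1.041 × 1.024 × 1.0213 × 1.0642 ≈ 1.2962335933.
The nominal amount required is £350,651 scaled up by that factor.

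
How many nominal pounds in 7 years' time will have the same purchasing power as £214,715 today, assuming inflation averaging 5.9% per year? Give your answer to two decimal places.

Cumulative price-level factor: (1+5.9%)^7 ≈ 1.4937286838.
The nominal amount required is £214,715 scaled up by that factor.

£320,725.95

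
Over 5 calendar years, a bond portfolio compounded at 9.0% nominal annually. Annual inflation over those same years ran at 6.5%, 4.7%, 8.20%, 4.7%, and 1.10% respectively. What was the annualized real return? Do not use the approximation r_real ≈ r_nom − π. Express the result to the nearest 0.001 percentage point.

Cumulative inflation factor: 1.065 × 1.047 × 1.0820 × 1.047 × 1.0110 ≈ 1.27709.
Nominal growth factor: 1.53862. Real growth factor = 1.53862 / 1.27709 ≈ 1.20479.
Annualized: 1.20479^(1/5) − 1 ≈ 0.03796.

3.796%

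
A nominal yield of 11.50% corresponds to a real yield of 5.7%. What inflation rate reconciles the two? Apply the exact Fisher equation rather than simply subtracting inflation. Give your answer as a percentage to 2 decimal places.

5.49%

From (1+r_nom) = (1+r_real)(1+π), we get 1+π = (1 + 11.50%)/(1 + 5.7%) = 1.1150/1.057 ≈ 1.05487.
So π ≈ 5.4872%.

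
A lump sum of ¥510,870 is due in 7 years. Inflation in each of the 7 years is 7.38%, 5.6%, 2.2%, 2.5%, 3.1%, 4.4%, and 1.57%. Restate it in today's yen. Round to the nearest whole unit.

Price-level factor over 7 years: 1.0738 × 1.056 × 1.022 × 1.025 × 1.031 × 1.044 × 1.0157 ≈ 1.2986337797.
Purchasing power today: ¥510,870 divided by that factor.

¥393,390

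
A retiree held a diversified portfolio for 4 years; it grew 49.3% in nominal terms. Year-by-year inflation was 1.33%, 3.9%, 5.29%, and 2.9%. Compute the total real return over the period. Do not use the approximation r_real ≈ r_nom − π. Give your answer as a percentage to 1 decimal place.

Cumulative inflation factor: 1.0133 × 1.039 × 1.0529 × 1.029 ≈ 1.14066.
Nominal growth factor: 1.49300. Real growth factor = 1.49300 / 1.14066 ≈ 1.30889.
Total real return ≈ 30.8892%.

30.9%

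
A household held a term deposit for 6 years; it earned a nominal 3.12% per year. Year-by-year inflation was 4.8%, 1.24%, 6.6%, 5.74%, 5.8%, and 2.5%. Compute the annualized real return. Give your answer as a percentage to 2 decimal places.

Cumulative inflation factor: 1.048 × 1.0124 × 1.066 × 1.0574 × 1.058 × 1.025 ≈ 1.29694.
Nominal growth factor: 1.20242. Real growth factor = 1.20242 / 1.29694 ≈ 0.92712.
Annualized: 0.92712^(1/6) − 1 ≈ -0.01253.

-1.25%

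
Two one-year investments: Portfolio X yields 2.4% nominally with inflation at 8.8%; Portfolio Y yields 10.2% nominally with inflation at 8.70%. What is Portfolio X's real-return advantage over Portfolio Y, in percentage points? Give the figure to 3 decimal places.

Portfolio X real return: 1.024/1.088 − 1 = -5.8824%.
Portfolio Y real return: 1.102/1.0870 − 1 = 1.3799%.
Difference: -5.8824 − 1.3799 = -7.2623 pp.

-7.262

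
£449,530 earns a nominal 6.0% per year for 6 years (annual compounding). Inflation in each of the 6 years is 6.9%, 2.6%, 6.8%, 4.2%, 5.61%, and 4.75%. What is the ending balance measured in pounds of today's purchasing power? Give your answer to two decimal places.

£472,248.69

Nominal value at maturity: £449,530 × (1 + 6.0%)^6 ≈ £637,666.90.
Price-level factor over 6 years: 1.069 × 1.026 × 1.068 × 1.042 × 1.0561 × 1.0475 ≈ 1.3502777516.
Dividing the nominal maturity value by the price-level factor gives the value in today's money.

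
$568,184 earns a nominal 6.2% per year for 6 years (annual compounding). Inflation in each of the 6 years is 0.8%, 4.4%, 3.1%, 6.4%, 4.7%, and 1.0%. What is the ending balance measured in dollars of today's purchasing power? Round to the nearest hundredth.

Nominal value at maturity: $568,184 × (1 + 6.2%)^6 ≈ $815,147.31.
Price-level factor over 6 years: 1.008 × 1.044 × 1.031 × 1.064 × 1.047 × 1.010 ≈ 1.2207574391.
The maturity value deflated by that factor is the answer in today's purchasing power.

$667,738.97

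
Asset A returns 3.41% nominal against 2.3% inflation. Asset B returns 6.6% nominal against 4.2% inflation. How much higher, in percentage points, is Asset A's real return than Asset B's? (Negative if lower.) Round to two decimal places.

-1.22

Asset A real return: 1.0341/1.023 − 1 = 1.085%.
Asset B real return: 1.066/1.042 − 1 = 2.303%.
Difference: 1.085 − 2.303 = -1.218 pp.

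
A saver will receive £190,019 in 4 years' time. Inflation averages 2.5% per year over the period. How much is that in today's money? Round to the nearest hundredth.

£172,147.84

Price-level factor over 4 years: (1 + 2.5%)^4 ≈ 1.1038128906.
Purchasing power today: £190,019 divided by that factor.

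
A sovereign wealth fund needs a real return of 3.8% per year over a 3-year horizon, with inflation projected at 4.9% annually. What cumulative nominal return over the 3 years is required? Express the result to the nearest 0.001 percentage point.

Required annual nominal rate: (1+3.8%)(1+4.9%) − 1 = 8.8862%.
Cumulative over 3 years: (1 + 0.088862)^3 − 1 ≈ 0.29098.

29.098%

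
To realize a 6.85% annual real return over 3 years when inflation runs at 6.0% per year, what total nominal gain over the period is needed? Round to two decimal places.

Required annual nominal rate: (1+6.85%)(1+6.0%) − 1 = 13.261%.
Cumulative over 3 years: (1 + 0.13261)^3 − 1 ≈ 0.45292.

45.29%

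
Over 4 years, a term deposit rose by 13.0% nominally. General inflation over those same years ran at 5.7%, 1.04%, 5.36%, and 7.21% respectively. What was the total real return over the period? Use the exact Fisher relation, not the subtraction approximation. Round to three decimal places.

Cumulative inflation factor: 1.057 × 1.0104 × 1.0536 × 1.0721 ≈ 1.20637.
Nominal growth factor: 1.13000. Real growth factor = 1.13000 / 1.20637 ≈ 0.93670.
Total real return ≈ -6.3303%.

-6.330%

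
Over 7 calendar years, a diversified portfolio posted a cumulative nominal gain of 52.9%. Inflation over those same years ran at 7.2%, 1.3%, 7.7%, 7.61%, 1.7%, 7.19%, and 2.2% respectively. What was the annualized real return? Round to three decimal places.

1.245%

Cumulative inflation factor: 1.072 × 1.013 × 1.077 × 1.0761 × 1.017 × 1.0719 × 1.022 ≈ 1.40216.
Nominal growth factor: 1.52900. Real growth factor = 1.52900 / 1.40216 ≈ 1.09046.
Annualized: 1.09046^(1/7) − 1 ≈ 0.01245.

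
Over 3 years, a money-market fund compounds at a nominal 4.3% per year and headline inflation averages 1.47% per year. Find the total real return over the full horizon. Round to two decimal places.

8.60%

The annual real rate is (1+4.3%)/(1+1.47%) − 1 = 2.7890%.
Compounded over 3 years: (1 + 0.027890)^3 − 1 ≈ 0.08603.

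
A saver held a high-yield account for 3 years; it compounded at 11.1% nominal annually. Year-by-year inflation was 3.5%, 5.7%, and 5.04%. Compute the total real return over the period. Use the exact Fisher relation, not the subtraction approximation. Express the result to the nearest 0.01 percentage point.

Cumulative inflation factor: 1.035 × 1.057 × 1.0504 ≈ 1.14913.
Nominal growth factor: 1.37133. Real growth factor = 1.37133 / 1.14913 ≈ 1.19336.
Total real return ≈ 19.3362%.

19.34%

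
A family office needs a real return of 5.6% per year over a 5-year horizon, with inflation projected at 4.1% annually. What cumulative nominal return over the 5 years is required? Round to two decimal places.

Required annual nominal rate: (1+5.6%)(1+4.1%) − 1 = 9.9296%.
Cumulative over 5 years: (1 + 0.099296)^5 − 1 ≈ 0.60536.

60.54%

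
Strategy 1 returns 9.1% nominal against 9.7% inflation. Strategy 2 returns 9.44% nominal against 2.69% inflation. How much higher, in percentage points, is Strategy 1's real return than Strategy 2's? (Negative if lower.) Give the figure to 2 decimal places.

-7.12

Strategy 1 real return: 1.091/1.097 − 1 = -0.547%.
Strategy 2 real return: 1.0944/1.0269 − 1 = 6.573%.
Difference: -0.547 − 6.573 = -7.120 pp.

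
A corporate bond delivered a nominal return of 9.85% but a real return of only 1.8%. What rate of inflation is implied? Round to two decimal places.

From (1+r_nom) = (1+r_real)(1+π), we get 1+π = (1 + 9.85%)/(1 + 1.8%) = 1.0985/1.018 ≈ 1.07908.
So π ≈ 7.9077%.

7.91%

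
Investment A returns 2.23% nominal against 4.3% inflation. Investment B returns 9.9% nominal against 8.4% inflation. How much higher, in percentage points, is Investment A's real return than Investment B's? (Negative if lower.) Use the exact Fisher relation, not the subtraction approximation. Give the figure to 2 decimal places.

-3.37

Investment A real return: 1.0223/1.043 − 1 = -1.985%.
Investment B real return: 1.099/1.084 − 1 = 1.384%.
Difference: -1.985 − 1.384 = -3.369 pp.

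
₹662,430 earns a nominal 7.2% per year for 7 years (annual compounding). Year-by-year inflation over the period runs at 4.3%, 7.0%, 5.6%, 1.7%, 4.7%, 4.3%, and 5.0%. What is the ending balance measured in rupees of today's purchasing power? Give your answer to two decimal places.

Nominal value at maturity: ₹662,430 × (1 + 7.2%)^7 ≈ ₹1,077,713.91.
Price-level factor over 7 years: 1.043 × 1.070 × 1.056 × 1.017 × 1.047 × 1.043 × 1.050 ≈ 1.3742737351.
The maturity value deflated by that factor is the answer in today's purchasing power.

₹784,206.15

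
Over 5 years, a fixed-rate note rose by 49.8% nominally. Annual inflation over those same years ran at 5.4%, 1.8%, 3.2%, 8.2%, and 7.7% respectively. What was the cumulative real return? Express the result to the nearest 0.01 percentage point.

Cumulative inflation factor: 1.054 × 1.018 × 1.032 × 1.082 × 1.077 ≈ 1.29036.
Nominal growth factor: 1.49800. Real growth factor = 1.49800 / 1.29036 ≈ 1.16092.
Total real return ≈ 16.0916%.

16.09%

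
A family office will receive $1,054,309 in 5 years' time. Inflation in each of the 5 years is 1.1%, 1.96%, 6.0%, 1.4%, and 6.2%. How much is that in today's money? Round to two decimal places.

$896,021.84

Price-level factor over 5 years: 1.011 × 1.0196 × 1.060 × 1.014 × 1.062 ≈ 1.1766554736.
Purchasing power today: $1,054,309 divided by that factor.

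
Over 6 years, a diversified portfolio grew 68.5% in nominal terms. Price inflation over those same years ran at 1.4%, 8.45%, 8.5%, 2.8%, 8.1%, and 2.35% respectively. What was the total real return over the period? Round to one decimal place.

Cumulative inflation factor: 1.014 × 1.0845 × 1.085 × 1.028 × 1.081 × 1.0235 ≈ 1.35708.
Nominal growth factor: 1.68500. Real growth factor = 1.68500 / 1.35708 ≈ 1.24164.
Total real return ≈ 24.1641%.

24.2%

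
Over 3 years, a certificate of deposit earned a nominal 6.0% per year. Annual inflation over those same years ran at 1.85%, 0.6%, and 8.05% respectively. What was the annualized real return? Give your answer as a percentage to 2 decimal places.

Cumulative inflation factor: 1.0185 × 1.006 × 1.0805 ≈ 1.10709.
Nominal growth factor: 1.19102. Real growth factor = 1.19102 / 1.10709 ≈ 1.07581.
Annualized: 1.07581^(1/3) − 1 ≈ 0.02466.

2.47%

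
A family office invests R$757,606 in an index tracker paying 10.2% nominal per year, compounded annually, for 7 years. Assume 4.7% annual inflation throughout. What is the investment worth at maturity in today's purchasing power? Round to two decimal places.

Nominal value at maturity: R$757,606 × (1 + 10.2%)^7 ≈ R$1,495,252.60.
Price-level factor over 7 years: (1 + 4.7%)^7 ≈ 1.3791984860.
Dividing the nominal maturity value by the price-level factor gives the value in today's money.

R$1,084,146.06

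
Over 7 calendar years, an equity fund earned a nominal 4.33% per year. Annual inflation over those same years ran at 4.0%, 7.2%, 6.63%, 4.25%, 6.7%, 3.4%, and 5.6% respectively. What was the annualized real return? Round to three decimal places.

Cumulative inflation factor: 1.040 × 1.072 × 1.0663 × 1.0425 × 1.067 × 1.034 × 1.056 ≈ 1.44388.
Nominal growth factor: 1.34544. Real growth factor = 1.34544 / 1.44388 ≈ 0.93182.
Annualized: 0.93182^(1/7) − 1 ≈ -0.01004.

-1.004%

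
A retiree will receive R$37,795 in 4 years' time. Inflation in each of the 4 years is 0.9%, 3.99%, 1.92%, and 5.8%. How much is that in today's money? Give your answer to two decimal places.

Price-level factor over 4 years: 1.009 × 1.0399 × 1.0192 × 1.058 ≈ 1.1314303575.
Purchasing power today: R$37,795 divided by that factor.

R$33,404.62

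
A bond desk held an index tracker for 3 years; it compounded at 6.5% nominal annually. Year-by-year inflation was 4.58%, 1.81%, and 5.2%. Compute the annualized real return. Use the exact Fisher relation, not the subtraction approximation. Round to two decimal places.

2.55%

Cumulative inflation factor: 1.0458 × 1.0181 × 1.052 ≈ 1.12009.
Nominal growth factor: 1.20795. Real growth factor = 1.20795 / 1.12009 ≈ 1.07844.
Annualized: 1.07844^(1/3) − 1 ≈ 0.02549.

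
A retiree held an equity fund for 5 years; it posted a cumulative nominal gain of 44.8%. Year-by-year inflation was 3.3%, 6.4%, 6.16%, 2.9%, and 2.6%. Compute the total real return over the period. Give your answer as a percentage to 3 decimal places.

17.545%

Cumulative inflation factor: 1.033 × 1.064 × 1.0616 × 1.029 × 1.026 ≈ 1.23187.
Nominal growth factor: 1.44800. Real growth factor = 1.44800 / 1.23187 ≈ 1.17545.
Total real return ≈ 17.5447%.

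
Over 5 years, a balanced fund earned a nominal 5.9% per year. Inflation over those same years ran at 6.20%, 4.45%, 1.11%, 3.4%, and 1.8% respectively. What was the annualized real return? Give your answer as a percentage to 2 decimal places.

Cumulative inflation factor: 1.0620 × 1.0445 × 1.0111 × 1.034 × 1.018 ≈ 1.18058.
Nominal growth factor: 1.33193. Real growth factor = 1.33193 / 1.18058 ≈ 1.12820.
Annualized: 1.12820^(1/5) − 1 ≈ 0.02442.

2.44%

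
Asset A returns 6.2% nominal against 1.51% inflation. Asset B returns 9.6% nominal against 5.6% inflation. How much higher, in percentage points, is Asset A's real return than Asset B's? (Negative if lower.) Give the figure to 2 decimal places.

0.83

Asset A real return: 1.062/1.0151 − 1 = 4.620%.
Asset B real return: 1.096/1.056 − 1 = 3.788%.
Difference: 4.620 − 3.788 = 0.832 pp.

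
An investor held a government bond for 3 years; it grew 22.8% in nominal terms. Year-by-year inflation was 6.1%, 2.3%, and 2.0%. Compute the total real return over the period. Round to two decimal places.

10.92%

Cumulative inflation factor: 1.061 × 1.023 × 1.020 ≈ 1.10711.
Nominal growth factor: 1.22800. Real growth factor = 1.22800 / 1.10711 ≈ 1.10919.
Total real return ≈ 10.9193%.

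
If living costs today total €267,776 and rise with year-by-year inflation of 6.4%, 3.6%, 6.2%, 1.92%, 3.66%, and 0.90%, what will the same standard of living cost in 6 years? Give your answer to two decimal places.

€334,163.75

Cumulative price-level factor: 1.064 × 1.036 × 1.062 × 1.0192 × 1.0366 × 1.0090 ≈ 1.2479227033.
Multiplying €267,776 by the price-level factor gives the future nominal sum.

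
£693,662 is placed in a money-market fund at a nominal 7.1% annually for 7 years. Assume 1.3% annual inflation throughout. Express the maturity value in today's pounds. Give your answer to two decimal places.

£1,024,254.97

Nominal value at maturity: £693,662 × (1 + 7.1%)^7 ≈ £1,121,177.05.
Price-level factor over 7 years: (1 + 1.3%)^7 ≈ 1.0946269025.
Dividing the nominal maturity value by the price-level factor gives the value in today's money.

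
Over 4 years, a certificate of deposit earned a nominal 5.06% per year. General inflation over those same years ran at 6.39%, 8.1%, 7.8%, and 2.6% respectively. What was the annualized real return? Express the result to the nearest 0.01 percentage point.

-1.07%

Cumulative inflation factor: 1.0639 × 1.081 × 1.078 × 1.026 ≈ 1.27202.
Nominal growth factor: 1.21829. Real growth factor = 1.21829 / 1.27202 ≈ 0.95776.
Annualized: 0.95776^(1/4) − 1 ≈ -0.01073.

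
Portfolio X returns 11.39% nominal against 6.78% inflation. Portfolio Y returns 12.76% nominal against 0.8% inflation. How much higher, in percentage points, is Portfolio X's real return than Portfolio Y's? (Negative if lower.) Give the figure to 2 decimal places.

-7.55

Portfolio X real return: 1.1139/1.0678 − 1 = 4.317%.
Portfolio Y real return: 1.1276/1.008 − 1 = 11.865%.
Difference: 4.317 − 11.865 = -7.548 pp.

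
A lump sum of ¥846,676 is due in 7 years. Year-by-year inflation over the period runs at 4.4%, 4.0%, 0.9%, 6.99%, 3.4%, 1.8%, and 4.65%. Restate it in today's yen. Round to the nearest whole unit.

¥655,755

Price-level factor over 7 years: 1.044 × 1.040 × 1.009 × 1.0699 × 1.034 × 1.018 × 1.0465 ≈ 1.2911471506.
Purchasing power today: ¥846,676 divided by that factor.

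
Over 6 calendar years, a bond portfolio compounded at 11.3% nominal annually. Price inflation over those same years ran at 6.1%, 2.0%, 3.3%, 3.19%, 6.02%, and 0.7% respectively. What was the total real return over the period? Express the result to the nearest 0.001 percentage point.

54.348%

Cumulative inflation factor: 1.061 × 1.020 × 1.033 × 1.0319 × 1.0602 × 1.007 ≈ 1.23160.
Nominal growth factor: 1.90095. Real growth factor = 1.90095 / 1.23160 ≈ 1.54348.
Total real return ≈ 54.3477%.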